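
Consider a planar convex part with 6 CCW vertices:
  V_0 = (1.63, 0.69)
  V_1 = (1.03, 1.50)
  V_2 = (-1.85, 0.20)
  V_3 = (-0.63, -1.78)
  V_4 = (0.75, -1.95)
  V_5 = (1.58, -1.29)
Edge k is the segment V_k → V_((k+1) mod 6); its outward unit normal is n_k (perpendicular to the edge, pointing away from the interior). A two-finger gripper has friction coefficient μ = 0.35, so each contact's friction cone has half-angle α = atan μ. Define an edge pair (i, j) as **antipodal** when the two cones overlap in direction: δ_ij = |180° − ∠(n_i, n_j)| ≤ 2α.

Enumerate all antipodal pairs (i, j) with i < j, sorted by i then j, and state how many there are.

α = atan 0.35 = 19.29°;  2α = 38.58°
n_0 = (+0.8036, +0.5952)
n_1 = (-0.4114, +0.9114)
n_2 = (-0.8514, -0.5246)
n_3 = (-0.1223, -0.9925)
n_4 = (+0.6224, -0.7827)
n_5 = (+0.9997, -0.0252)
  (0,1): δ = 102.23°  ·
  (0,2): δ = 4.89°  ✓
  (0,3): δ = 46.45°  ·
  (0,4): δ = 91.96°  ·
  (0,5): δ = 142.02°  ·
  (1,2): δ = 82.65°  ·
  (1,3): δ = 31.32°  ✓
  (1,4): δ = 14.20°  ✓
  (1,5): δ = 64.26°  ·
  (2,3): δ = 128.66°  ·
  (2,4): δ = 83.15°  ·
  (2,5): δ = 33.09°  ✓
  (3,4): δ = 134.49°  ·
  (3,5): δ = 84.42°  ·
  (4,5): δ = 129.94°  ·
antipodal pairs: 4

count = 4; pairs: (0,2), (1,3), (1,4), (2,5)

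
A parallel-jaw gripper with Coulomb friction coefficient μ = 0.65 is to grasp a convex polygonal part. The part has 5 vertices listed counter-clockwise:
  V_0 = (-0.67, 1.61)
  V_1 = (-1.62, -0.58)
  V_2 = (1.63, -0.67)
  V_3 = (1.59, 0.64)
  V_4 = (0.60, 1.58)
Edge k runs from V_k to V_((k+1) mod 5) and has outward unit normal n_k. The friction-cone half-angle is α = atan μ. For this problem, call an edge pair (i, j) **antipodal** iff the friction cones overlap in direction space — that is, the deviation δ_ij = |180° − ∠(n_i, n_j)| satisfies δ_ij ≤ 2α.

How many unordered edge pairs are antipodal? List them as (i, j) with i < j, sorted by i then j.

α = atan 0.65 = 33.02°;  2α = 66.05°
n_0 = (-0.9174, +0.3980)
n_1 = (-0.0277, -0.9996)
n_2 = (+0.9995, +0.0305)
n_3 = (+0.6886, +0.7252)
n_4 = (+0.0236, +0.9997)
  (0,1): δ = 68.14°  ·
  (0,2): δ = 25.20°  ✓
  (0,3): δ = 69.93°  ·
  (0,4): δ = 112.10°  ·
  (1,2): δ = 86.66°  ·
  (1,3): δ = 41.93°  ✓
  (1,4): δ = 0.23°  ✓
  (2,3): δ = 135.26°  ·
  (2,4): δ = 93.10°  ·
  (3,4): δ = 137.84°  ·
antipodal pairs: 3

count = 3; pairs: (0,2), (1,3), (1,4)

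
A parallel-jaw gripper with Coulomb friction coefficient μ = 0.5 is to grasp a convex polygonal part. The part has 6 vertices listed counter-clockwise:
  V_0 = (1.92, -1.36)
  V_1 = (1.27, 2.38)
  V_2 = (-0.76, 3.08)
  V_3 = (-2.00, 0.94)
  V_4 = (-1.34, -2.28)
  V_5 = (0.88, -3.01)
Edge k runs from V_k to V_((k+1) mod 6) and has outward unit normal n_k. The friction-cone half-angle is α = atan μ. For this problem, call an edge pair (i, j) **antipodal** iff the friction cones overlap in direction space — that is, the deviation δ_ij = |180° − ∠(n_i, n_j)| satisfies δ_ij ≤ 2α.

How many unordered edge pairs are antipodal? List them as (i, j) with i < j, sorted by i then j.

count = 5; pairs: (0,2), (0,3), (1,4), (2,5), (3,5)

α = atan 0.5 = 26.57°;  2α = 53.13°
n_0 = (+0.9852, +0.1712)
n_1 = (+0.3260, +0.9454)
n_2 = (-0.8652, +0.5014)
n_3 = (-0.9796, -0.2008)
n_4 = (-0.3124, -0.9500)
n_5 = (+0.8460, -0.5332)
  (0,1): δ = 118.88°  ·
  (0,2): δ = 39.95°  ✓
  (0,3): δ = 1.72°  ✓
  (0,4): δ = 61.94°  ·
  (0,5): δ = 137.92°  ·
  (1,2): δ = 101.06°  ·
  (1,3): δ = 59.39°  ·
  (1,4): δ = 0.82°  ✓
  (1,5): δ = 76.80°  ·
  (2,3): δ = 138.33°  ·
  (2,4): δ = 78.11°  ·
  (2,5): δ = 2.13°  ✓
  (3,4): δ = 119.79°  ·
  (3,5): δ = 43.81°  ✓
  (4,5): δ = 104.02°  ·
antipodal pairs: 5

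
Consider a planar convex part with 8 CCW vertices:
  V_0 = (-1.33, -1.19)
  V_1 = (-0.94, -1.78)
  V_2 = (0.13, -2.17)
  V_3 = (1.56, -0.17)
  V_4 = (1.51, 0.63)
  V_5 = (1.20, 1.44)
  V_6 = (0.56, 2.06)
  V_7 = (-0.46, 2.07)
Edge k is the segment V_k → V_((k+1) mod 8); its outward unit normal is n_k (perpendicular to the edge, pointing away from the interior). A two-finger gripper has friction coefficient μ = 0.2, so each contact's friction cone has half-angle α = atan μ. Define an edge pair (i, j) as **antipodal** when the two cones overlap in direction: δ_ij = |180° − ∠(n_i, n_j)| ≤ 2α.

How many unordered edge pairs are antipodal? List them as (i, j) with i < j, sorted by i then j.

count = 5; pairs: (0,4), (0,5), (1,6), (2,7), (3,7)

α = atan 0.2 = 11.31°;  2α = 22.62°
n_0 = (-0.8342, -0.5514)
n_1 = (-0.3424, -0.9395)
n_2 = (+0.8135, -0.5816)
n_3 = (+0.9981, +0.0624)
n_4 = (+0.9339, +0.3574)
n_5 = (+0.6958, +0.7182)
n_6 = (+0.0098, +1.0000)
n_7 = (-0.9662, +0.2578)
  (0,1): δ = 143.49°  ·
  (0,2): δ = 69.03°  ·
  (0,3): δ = 29.89°  ·
  (0,4): δ = 12.52°  ✓
  (0,5): δ = 12.44°  ✓
  (0,6): δ = 55.97°  ·
  (0,7): δ = 131.59°  ·
  (1,2): δ = 105.54°  ·
  (1,3): δ = 66.40°  ·
  (1,4): δ = 49.03°  ·
  (1,5): δ = 24.06°  ·
  (1,6): δ = 19.46°  ✓
  (1,7): δ = 95.08°  ·
  (2,3): δ = 140.86°  ·
  (2,4): δ = 123.49°  ·
  (2,5): δ = 98.53°  ·
  (2,6): δ = 55.00°  ·
  (2,7): δ = 20.62°  ✓
  (3,4): δ = 162.63°  ·
  (3,5): δ = 137.67°  ·
  (3,6): δ = 94.14°  ·
  (3,7): δ = 18.52°  ✓
  (4,5): δ = 155.03°  ·
  (4,6): δ = 111.50°  ·
  (4,7): δ = 35.89°  ·
  (5,6): δ = 136.47°  ·
  (5,7): δ = 60.85°  ·
  (6,7): δ = 104.38°  ·
antipodal pairs: 5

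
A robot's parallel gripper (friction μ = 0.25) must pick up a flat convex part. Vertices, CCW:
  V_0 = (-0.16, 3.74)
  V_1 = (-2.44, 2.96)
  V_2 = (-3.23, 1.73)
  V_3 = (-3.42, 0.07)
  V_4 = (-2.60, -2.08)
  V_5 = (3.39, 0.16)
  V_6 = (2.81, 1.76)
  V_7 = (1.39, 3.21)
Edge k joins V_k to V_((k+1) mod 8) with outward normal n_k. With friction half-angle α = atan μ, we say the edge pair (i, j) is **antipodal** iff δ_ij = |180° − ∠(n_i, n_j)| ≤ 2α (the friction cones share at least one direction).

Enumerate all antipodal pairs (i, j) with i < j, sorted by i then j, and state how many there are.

α = atan 0.25 = 14.04°;  2α = 28.07°
n_0 = (-0.3237, +0.9462)
n_1 = (-0.8414, +0.5404)
n_2 = (-0.9935, +0.1137)
n_3 = (-0.9343, -0.3564)
n_4 = (+0.3503, -0.9367)
n_5 = (+0.9401, +0.3408)
n_6 = (+0.7145, +0.6997)
n_7 = (+0.3235, +0.9462)
  (0,1): δ = 141.60°  ·
  (0,2): δ = 115.42°  ·
  (0,3): δ = 88.01°  ·
  (0,4): δ = 1.62°  ✓
  (0,5): δ = 91.04°  ·
  (0,6): δ = 115.52°  ·
  (0,7): δ = 142.24°  ·
  (1,2): δ = 153.82°  ·
  (1,3): δ = 126.41°  ·
  (1,4): δ = 36.78°  ·
  (1,5): δ = 52.64°  ·
  (1,6): δ = 77.11°  ·
  (1,7): δ = 103.83°  ·
  (2,3): δ = 152.59°  ·
  (2,4): δ = 62.97°  ·
  (2,5): δ = 26.46°  ✓
  (2,6): δ = 50.93°  ·
  (2,7): δ = 77.65°  ·
  (3,4): δ = 90.37°  ·
  (3,5): δ = 0.95°  ✓
  (3,6): δ = 23.52°  ✓
  (3,7): δ = 50.25°  ·
  (4,5): δ = 90.58°  ·
  (4,6): δ = 66.10°  ·
  (4,7): δ = 39.38°  ·
  (5,6): δ = 155.52°  ·
  (5,7): δ = 128.80°  ·
  (6,7): δ = 153.28°  ·
antipodal pairs: 4

count = 4; pairs: (0,4), (2,5), (3,5), (3,6)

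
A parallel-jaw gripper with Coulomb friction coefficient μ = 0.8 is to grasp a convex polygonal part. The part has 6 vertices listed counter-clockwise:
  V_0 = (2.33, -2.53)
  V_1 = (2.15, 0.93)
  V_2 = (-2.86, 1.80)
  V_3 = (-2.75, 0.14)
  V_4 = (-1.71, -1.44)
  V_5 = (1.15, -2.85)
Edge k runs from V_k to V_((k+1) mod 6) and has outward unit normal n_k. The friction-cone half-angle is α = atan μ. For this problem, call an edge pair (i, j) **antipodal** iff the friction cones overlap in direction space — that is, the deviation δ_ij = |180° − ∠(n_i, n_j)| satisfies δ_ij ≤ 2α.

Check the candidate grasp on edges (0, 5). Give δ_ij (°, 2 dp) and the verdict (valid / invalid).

δ = 102.19°, invalid

α = atan 0.8 = 38.66°;  2α = 77.32°
edge 0: e_0 = (-0.18, +3.46);  n_0 = (+0.9986, +0.0520)
edge 5: e_5 = (+1.18, +0.32);  n_5 = (+0.2617, -0.9651)
∠(n_0, n_5) = 77.81°
δ = |180° − 77.81°| = 102.19°
102.19° > 2α = 77.32°  →  invalid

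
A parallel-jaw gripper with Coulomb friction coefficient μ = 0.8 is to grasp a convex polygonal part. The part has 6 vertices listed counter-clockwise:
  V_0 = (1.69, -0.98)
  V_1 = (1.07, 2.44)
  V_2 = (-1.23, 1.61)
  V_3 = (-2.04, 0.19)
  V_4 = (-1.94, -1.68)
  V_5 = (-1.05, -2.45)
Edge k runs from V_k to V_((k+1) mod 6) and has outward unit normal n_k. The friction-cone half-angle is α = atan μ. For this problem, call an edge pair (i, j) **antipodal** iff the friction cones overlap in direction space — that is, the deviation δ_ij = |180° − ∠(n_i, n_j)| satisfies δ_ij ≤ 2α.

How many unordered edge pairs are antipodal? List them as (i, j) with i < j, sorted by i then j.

α = atan 0.8 = 38.66°;  2α = 77.32°
n_0 = (+0.9840, +0.1784)
n_1 = (-0.3394, +0.9406)
n_2 = (-0.8686, +0.4955)
n_3 = (-0.9986, -0.0534)
n_4 = (-0.6543, -0.7562)
n_5 = (+0.4728, -0.8812)
  (0,1): δ = 80.43°  ·
  (0,2): δ = 39.98°  ✓
  (0,3): δ = 7.21°  ✓
  (0,4): δ = 38.86°  ✓
  (0,5): δ = 107.94°  ·
  (1,2): δ = 139.54°  ·
  (1,3): δ = 106.78°  ·
  (1,4): δ = 60.71°  ✓
  (1,5): δ = 8.37°  ✓
  (2,3): δ = 147.24°  ·
  (2,4): δ = 101.16°  ·
  (2,5): δ = 32.09°  ✓
  (3,4): δ = 133.93°  ·
  (3,5): δ = 64.85°  ✓
  (4,5): δ = 110.92°  ·
antipodal pairs: 7

count = 7; pairs: (0,2), (0,3), (0,4), (1,4), (1,5), (2,5), (3,5)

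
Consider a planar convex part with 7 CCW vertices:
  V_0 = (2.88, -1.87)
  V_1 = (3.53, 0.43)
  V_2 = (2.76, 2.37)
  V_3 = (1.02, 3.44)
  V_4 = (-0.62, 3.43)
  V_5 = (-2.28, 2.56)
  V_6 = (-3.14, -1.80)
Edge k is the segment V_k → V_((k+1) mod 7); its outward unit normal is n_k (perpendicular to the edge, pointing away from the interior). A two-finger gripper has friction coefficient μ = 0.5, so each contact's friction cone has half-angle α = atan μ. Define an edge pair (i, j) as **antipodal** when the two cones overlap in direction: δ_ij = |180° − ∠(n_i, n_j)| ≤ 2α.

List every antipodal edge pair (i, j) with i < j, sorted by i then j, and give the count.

count = 6; pairs: (0,4), (0,5), (1,5), (2,6), (3,6), (4,6)

α = atan 0.5 = 26.57°;  2α = 53.13°
n_0 = (+0.9623, -0.2720)
n_1 = (+0.9295, +0.3689)
n_2 = (+0.5238, +0.8518)
n_3 = (-0.0061, +1.0000)
n_4 = (-0.4642, +0.8857)
n_5 = (-0.9811, +0.1935)
n_6 = (-0.0116, -0.9999)
  (0,1): δ = 142.57°  ·
  (0,2): δ = 105.81°  ·
  (0,3): δ = 73.87°  ·
  (0,4): δ = 46.56°  ✓
  (0,5): δ = 4.62°  ✓
  (0,6): δ = 105.11°  ·
  (1,2): δ = 143.24°  ·
  (1,3): δ = 111.30°  ·
  (1,4): δ = 83.99°  ·
  (1,5): δ = 32.81°  ✓
  (1,6): δ = 67.69°  ·
  (2,3): δ = 148.06°  ·
  (2,4): δ = 120.75°  ·
  (2,5): δ = 69.57°  ·
  (2,6): δ = 30.92°  ✓
  (3,4): δ = 152.69°  ·
  (3,5): δ = 101.51°  ·
  (3,6): δ = 1.02°  ✓
  (4,5): δ = 128.82°  ·
  (4,6): δ = 28.33°  ✓
  (5,6): δ = 79.51°  ·
antipodal pairs: 6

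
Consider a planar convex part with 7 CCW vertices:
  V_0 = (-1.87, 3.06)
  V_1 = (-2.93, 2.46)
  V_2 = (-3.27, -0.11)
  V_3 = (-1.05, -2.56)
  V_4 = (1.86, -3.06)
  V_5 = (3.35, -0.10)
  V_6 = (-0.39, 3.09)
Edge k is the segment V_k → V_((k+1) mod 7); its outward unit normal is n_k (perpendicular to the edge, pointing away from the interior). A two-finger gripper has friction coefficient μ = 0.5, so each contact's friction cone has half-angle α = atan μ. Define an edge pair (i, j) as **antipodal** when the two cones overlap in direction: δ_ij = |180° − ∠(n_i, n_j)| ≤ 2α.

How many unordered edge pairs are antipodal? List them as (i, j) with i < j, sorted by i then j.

count = 7; pairs: (0,3), (0,4), (1,4), (2,5), (2,6), (3,5), (3,6)

α = atan 0.5 = 26.57°;  2α = 53.13°
n_0 = (-0.4926, +0.8703)
n_1 = (-0.9914, +0.1312)
n_2 = (-0.7410, -0.6715)
n_3 = (-0.1693, -0.9856)
n_4 = (+0.8932, -0.4496)
n_5 = (+0.6489, +0.7608)
n_6 = (-0.0203, +0.9998)
  (0,1): δ = 127.05°  ·
  (0,2): δ = 77.33°  ·
  (0,3): δ = 39.26°  ✓
  (0,4): δ = 33.77°  ✓
  (0,5): δ = 110.03°  ·
  (0,6): δ = 151.65°  ·
  (1,2): δ = 130.28°  ·
  (1,3): δ = 92.21°  ·
  (1,4): δ = 19.18°  ✓
  (1,5): δ = 57.07°  ·
  (1,6): δ = 98.70°  ·
  (2,3): δ = 141.93°  ·
  (2,4): δ = 68.90°  ·
  (2,5): δ = 7.36°  ✓
  (2,6): δ = 48.98°  ✓
  (3,4): δ = 106.97°  ·
  (3,5): δ = 30.71°  ✓
  (3,6): δ = 10.91°  ✓
  (4,5): δ = 103.74°  ·
  (4,6): δ = 62.12°  ·
  (5,6): δ = 138.38°  ·
antipodal pairs: 7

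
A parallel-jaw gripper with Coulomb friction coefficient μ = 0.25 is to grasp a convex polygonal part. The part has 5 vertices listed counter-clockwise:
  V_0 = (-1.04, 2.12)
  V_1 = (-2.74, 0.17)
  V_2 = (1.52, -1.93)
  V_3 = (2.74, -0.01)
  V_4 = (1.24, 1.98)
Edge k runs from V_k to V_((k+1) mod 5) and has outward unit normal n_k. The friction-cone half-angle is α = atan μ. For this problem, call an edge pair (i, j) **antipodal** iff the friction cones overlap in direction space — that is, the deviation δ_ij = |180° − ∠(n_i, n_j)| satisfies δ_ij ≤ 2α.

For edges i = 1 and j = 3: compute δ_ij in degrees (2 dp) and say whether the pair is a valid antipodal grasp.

δ = 26.75°, valid

α = atan 0.25 = 14.04°;  2α = 28.07°
edge 1: e_1 = (+4.26, -2.10);  n_1 = (-0.4422, -0.8969)
edge 3: e_3 = (-1.50, +1.99);  n_3 = (+0.7986, +0.6019)
∠(n_1, n_3) = 153.25°
δ = |180° − 153.25°| = 26.75°
26.75° ≤ 2α = 28.07°  →  valid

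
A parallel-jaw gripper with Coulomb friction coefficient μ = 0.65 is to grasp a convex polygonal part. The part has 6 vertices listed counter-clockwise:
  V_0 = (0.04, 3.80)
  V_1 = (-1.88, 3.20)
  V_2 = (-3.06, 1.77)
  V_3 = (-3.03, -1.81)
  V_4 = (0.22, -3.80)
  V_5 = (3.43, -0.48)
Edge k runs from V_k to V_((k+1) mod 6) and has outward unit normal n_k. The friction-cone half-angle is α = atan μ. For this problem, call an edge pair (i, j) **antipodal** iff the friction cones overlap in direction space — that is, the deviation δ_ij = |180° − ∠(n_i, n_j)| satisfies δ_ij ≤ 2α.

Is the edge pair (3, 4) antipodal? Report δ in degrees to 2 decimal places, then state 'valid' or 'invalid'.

α = atan 0.65 = 33.02°;  2α = 66.05°
edge 3: e_3 = (+3.25, -1.99);  n_3 = (-0.5222, -0.8528)
edge 4: e_4 = (+3.21, +3.32);  n_4 = (+0.7189, -0.6951)
∠(n_3, n_4) = 77.44°
δ = |180° − 77.44°| = 102.56°
102.56° > 2α = 66.05°  →  invalid

δ = 102.56°, invalid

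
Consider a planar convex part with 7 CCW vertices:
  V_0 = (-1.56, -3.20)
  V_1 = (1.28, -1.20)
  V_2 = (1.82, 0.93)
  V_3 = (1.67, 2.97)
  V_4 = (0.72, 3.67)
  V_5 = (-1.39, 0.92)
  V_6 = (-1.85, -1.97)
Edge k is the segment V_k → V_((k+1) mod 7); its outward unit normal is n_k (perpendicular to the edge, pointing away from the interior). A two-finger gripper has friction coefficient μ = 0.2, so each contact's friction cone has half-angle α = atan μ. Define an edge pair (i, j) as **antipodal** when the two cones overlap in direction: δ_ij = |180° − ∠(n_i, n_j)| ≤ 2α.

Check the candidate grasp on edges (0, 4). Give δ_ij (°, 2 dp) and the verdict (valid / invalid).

δ = 17.35°, valid

α = atan 0.2 = 11.31°;  2α = 22.62°
edge 0: e_0 = (+2.84, +2.00);  n_0 = (+0.5758, -0.8176)
edge 4: e_4 = (-2.11, -2.75);  n_4 = (-0.7934, +0.6087)
∠(n_0, n_4) = 162.65°
δ = |180° − 162.65°| = 17.35°
17.35° ≤ 2α = 22.62°  →  valid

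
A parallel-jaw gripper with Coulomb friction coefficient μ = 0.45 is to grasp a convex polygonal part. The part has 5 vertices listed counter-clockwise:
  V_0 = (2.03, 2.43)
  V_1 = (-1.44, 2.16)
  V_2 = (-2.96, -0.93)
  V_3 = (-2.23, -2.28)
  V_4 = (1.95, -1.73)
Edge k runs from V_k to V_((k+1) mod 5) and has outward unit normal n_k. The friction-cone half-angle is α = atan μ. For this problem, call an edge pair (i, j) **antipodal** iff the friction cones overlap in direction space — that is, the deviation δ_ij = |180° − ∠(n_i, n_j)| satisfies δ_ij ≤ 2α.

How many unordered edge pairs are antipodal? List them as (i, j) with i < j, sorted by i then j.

α = atan 0.45 = 24.23°;  2α = 48.46°
n_0 = (-0.0776, +0.9970)
n_1 = (-0.8973, +0.4414)
n_2 = (-0.8796, -0.4757)
n_3 = (+0.1305, -0.9915)
n_4 = (+0.9998, -0.0192)
  (0,1): δ = 120.64°  ·
  (0,2): δ = 66.05°  ·
  (0,3): δ = 3.05°  ✓
  (0,4): δ = 84.45°  ·
  (1,2): δ = 125.41°  ·
  (1,3): δ = 56.31°  ·
  (1,4): δ = 25.09°  ✓
  (2,3): δ = 110.91°  ·
  (2,4): δ = 29.50°  ✓
  (3,4): δ = 98.60°  ·
antipodal pairs: 3

count = 3; pairs: (0,3), (1,4), (2,4)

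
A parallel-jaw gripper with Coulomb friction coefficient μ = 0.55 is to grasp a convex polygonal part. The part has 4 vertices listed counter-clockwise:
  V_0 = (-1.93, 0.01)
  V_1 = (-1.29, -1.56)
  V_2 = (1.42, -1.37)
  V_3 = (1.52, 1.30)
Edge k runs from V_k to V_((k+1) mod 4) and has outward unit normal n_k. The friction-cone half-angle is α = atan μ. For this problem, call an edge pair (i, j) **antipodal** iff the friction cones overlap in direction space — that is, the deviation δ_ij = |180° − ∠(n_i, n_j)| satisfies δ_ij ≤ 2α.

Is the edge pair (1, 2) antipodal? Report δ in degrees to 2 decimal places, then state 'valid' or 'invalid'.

δ = 96.16°, invalid

α = atan 0.55 = 28.81°;  2α = 57.62°
edge 1: e_1 = (+2.71, +0.19);  n_1 = (+0.0699, -0.9976)
edge 2: e_2 = (+0.10, +2.67);  n_2 = (+0.9993, -0.0374)
∠(n_1, n_2) = 83.84°
δ = |180° − 83.84°| = 96.16°
96.16° > 2α = 57.62°  →  invalid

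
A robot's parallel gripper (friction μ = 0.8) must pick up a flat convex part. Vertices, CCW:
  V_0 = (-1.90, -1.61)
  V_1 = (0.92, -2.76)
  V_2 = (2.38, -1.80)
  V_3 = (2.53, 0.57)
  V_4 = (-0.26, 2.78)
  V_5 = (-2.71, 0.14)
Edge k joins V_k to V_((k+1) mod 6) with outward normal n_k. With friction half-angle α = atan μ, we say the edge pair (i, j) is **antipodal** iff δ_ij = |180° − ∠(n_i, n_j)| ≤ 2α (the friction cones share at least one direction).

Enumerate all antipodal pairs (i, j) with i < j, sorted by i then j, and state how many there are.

α = atan 0.8 = 38.66°;  2α = 77.32°
n_0 = (-0.3776, -0.9260)
n_1 = (+0.5494, -0.8356)
n_2 = (+0.9980, -0.0632)
n_3 = (+0.6209, +0.7839)
n_4 = (-0.7330, +0.6802)
n_5 = (-0.9075, -0.4200)
  (0,1): δ = 124.49°  ·
  (0,2): δ = 71.44°  ✓
  (0,3): δ = 16.20°  ✓
  (0,4): δ = 69.32°  ✓
  (0,5): δ = 137.02°  ·
  (1,2): δ = 126.95°  ·
  (1,3): δ = 71.71°  ✓
  (1,4): δ = 13.81°  ✓
  (1,5): δ = 81.51°  ·
  (2,3): δ = 124.76°  ·
  (2,4): δ = 39.24°  ✓
  (2,5): δ = 28.46°  ✓
  (3,4): δ = 94.48°  ·
  (3,5): δ = 26.78°  ✓
  (4,5): δ = 112.30°  ·
antipodal pairs: 8

count = 8; pairs: (0,2), (0,3), (0,4), (1,3), (1,4), (2,4), (2,5), (3,5)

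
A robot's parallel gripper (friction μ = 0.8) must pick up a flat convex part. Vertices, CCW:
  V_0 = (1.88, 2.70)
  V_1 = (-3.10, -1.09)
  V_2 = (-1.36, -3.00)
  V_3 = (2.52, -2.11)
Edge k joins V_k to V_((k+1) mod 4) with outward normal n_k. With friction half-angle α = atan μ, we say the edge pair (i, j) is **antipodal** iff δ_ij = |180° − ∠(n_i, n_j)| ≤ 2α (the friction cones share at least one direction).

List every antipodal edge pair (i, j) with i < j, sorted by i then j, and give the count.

α = atan 0.8 = 38.66°;  2α = 77.32°
n_0 = (-0.6056, +0.7958)
n_1 = (-0.7392, -0.6734)
n_2 = (+0.2236, -0.9747)
n_3 = (+0.9913, +0.1319)
  (0,1): δ = 84.94°  ·
  (0,2): δ = 24.35°  ✓
  (0,3): δ = 60.31°  ✓
  (1,2): δ = 119.41°  ·
  (1,3): δ = 34.75°  ✓
  (2,3): δ = 95.34°  ·
antipodal pairs: 3

count = 3; pairs: (0,2), (0,3), (1,3)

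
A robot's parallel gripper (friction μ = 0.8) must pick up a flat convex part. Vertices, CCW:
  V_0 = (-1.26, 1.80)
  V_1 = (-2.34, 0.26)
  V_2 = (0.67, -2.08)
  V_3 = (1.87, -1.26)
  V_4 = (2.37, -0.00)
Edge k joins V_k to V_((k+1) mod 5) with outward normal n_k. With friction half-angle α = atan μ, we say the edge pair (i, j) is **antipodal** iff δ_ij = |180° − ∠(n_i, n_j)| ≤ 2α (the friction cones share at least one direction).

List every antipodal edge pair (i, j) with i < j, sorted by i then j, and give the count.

count = 5; pairs: (0,2), (0,3), (1,3), (1,4), (2,4)

α = atan 0.8 = 38.66°;  2α = 77.32°
n_0 = (-0.8187, +0.5742)
n_1 = (-0.6138, -0.7895)
n_2 = (+0.5642, -0.8256)
n_3 = (+0.9295, -0.3688)
n_4 = (+0.4442, +0.8959)
  (0,1): δ = 92.82°  ·
  (0,2): δ = 20.61°  ✓
  (0,3): δ = 13.40°  ✓
  (0,4): δ = 98.67°  ·
  (1,2): δ = 107.79°  ·
  (1,3): δ = 73.78°  ✓
  (1,4): δ = 11.49°  ✓
  (2,3): δ = 145.99°  ·
  (2,4): δ = 60.72°  ✓
  (3,4): δ = 94.73°  ·
antipodal pairs: 5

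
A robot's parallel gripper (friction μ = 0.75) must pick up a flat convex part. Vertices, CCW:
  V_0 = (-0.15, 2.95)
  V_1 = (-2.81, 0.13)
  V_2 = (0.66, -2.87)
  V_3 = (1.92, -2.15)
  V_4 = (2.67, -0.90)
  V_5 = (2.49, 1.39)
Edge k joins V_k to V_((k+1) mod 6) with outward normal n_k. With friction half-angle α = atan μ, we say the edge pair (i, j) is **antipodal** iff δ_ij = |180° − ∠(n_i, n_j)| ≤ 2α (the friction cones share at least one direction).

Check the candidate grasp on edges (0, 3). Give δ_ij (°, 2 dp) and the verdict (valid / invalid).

α = atan 0.75 = 36.87°;  2α = 73.74°
edge 0: e_0 = (-2.66, -2.82);  n_0 = (-0.7274, +0.6862)
edge 3: e_3 = (+0.75, +1.25);  n_3 = (+0.8575, -0.5145)
∠(n_0, n_3) = 167.64°
δ = |180° − 167.64°| = 12.36°
12.36° ≤ 2α = 73.74°  →  valid

δ = 12.36°, valid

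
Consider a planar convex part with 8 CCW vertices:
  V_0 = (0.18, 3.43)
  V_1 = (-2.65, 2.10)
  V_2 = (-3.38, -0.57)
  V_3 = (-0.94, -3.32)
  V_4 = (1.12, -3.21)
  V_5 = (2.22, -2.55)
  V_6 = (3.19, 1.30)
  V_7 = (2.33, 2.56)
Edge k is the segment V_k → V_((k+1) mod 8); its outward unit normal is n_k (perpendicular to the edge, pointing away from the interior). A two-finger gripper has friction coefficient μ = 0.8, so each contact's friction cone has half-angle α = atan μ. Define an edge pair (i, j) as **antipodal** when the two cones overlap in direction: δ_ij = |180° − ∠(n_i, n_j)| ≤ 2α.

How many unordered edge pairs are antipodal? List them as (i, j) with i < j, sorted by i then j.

α = atan 0.8 = 38.66°;  2α = 77.32°
n_0 = (-0.4253, +0.9050)
n_1 = (-0.9646, +0.2637)
n_2 = (-0.7480, -0.6637)
n_3 = (+0.0533, -0.9986)
n_4 = (+0.5145, -0.8575)
n_5 = (+0.9697, -0.2443)
n_6 = (+0.8259, +0.5637)
n_7 = (+0.3751, +0.9270)
  (0,1): δ = 130.46°  ·
  (0,2): δ = 73.59°  ✓
  (0,3): δ = 22.12°  ✓
  (0,4): δ = 5.79°  ✓
  (0,5): δ = 50.69°  ✓
  (0,6): δ = 99.14°  ·
  (0,7): δ = 132.80°  ·
  (1,2): δ = 123.13°  ·
  (1,3): δ = 71.65°  ✓
  (1,4): δ = 43.74°  ✓
  (1,5): δ = 1.15°  ✓
  (1,6): δ = 49.61°  ✓
  (1,7): δ = 83.26°  ·
  (2,3): δ = 128.53°  ·
  (2,4): δ = 100.62°  ·
  (2,5): δ = 55.72°  ✓
  (2,6): δ = 7.27°  ✓
  (2,7): δ = 26.39°  ✓
  (3,4): δ = 152.09°  ·
  (3,5): δ = 107.20°  ·
  (3,6): δ = 58.74°  ✓
  (3,7): δ = 25.09°  ✓
  (4,5): δ = 135.11°  ·
  (4,6): δ = 86.65°  ·
  (4,7): δ = 52.99°  ✓
  (5,6): δ = 131.54°  ·
  (5,7): δ = 97.89°  ·
  (6,7): δ = 146.35°  ·
antipodal pairs: 14

count = 14; pairs: (0,2), (0,3), (0,4), (0,5), (1,3), (1,4), (1,5), (1,6), (2,5), (2,6), (2,7), (3,6), (3,7), (4,7)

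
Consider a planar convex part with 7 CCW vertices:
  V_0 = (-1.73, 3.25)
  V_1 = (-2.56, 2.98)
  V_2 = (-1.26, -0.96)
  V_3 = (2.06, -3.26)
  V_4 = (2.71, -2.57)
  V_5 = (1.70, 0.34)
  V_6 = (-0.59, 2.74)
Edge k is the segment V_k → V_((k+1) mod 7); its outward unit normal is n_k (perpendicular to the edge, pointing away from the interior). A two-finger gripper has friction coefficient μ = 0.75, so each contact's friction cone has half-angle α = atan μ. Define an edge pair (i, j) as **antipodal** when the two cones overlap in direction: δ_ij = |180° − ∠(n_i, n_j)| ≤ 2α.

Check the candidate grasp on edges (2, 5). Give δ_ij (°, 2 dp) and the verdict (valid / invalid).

α = atan 0.75 = 36.87°;  2α = 73.74°
edge 2: e_2 = (+3.32, -2.30);  n_2 = (-0.5695, -0.8220)
edge 5: e_5 = (-2.29, +2.40);  n_5 = (+0.7235, +0.6903)
∠(n_2, n_5) = 168.37°
δ = |180° − 168.37°| = 11.63°
11.63° ≤ 2α = 73.74°  →  valid

δ = 11.63°, valid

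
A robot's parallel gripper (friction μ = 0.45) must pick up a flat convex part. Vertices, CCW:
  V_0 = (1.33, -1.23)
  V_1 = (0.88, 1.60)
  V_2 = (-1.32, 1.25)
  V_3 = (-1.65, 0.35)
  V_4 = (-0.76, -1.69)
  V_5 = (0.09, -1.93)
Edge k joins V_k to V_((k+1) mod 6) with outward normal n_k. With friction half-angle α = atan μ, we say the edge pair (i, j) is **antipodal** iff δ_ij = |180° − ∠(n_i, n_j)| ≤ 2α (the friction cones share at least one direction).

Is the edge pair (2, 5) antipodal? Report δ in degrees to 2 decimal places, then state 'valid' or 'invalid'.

α = atan 0.45 = 24.23°;  2α = 48.46°
edge 2: e_2 = (-0.33, -0.90);  n_2 = (-0.9389, +0.3443)
edge 5: e_5 = (+1.24, +0.70);  n_5 = (+0.4916, -0.8708)
∠(n_2, n_5) = 139.58°
δ = |180° − 139.58°| = 40.42°
40.42° ≤ 2α = 48.46°  →  valid

δ = 40.42°, valid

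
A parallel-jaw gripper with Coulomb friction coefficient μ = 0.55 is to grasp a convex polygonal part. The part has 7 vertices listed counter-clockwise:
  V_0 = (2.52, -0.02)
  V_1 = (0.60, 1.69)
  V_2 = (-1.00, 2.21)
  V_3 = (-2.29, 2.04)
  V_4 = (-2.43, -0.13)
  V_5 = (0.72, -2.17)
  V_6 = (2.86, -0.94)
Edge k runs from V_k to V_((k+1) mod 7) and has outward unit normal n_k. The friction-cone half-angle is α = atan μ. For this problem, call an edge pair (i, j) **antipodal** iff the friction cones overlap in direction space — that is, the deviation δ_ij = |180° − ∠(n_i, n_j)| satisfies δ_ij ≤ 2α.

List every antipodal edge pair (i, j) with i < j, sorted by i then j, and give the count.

count = 9; pairs: (0,3), (0,4), (1,4), (1,5), (2,4), (2,5), (3,5), (3,6), (4,6)

α = atan 0.55 = 28.81°;  2α = 57.62°
n_0 = (+0.6651, +0.7468)
n_1 = (+0.3091, +0.9510)
n_2 = (-0.1307, +0.9914)
n_3 = (-0.9979, +0.0644)
n_4 = (-0.5436, -0.8394)
n_5 = (+0.4983, -0.8670)
n_6 = (+0.9380, +0.3467)
  (0,1): δ = 156.32°  ·
  (0,2): δ = 130.80°  ·
  (0,3): δ = 52.00°  ✓
  (0,4): δ = 8.76°  ✓
  (0,5): δ = 71.58°  ·
  (0,6): δ = 151.97°  ·
  (1,2): δ = 154.49°  ·
  (1,3): δ = 75.69°  ·
  (1,4): δ = 14.92°  ✓
  (1,5): δ = 47.89°  ✓
  (1,6): δ = 128.29°  ·
  (2,3): δ = 101.20°  ·
  (2,4): δ = 40.44°  ✓
  (2,5): δ = 22.38°  ✓
  (2,6): δ = 102.78°  ·
  (3,4): δ = 119.24°  ·
  (3,5): δ = 56.42°  ✓
  (3,6): δ = 23.97°  ✓
  (4,5): δ = 117.18°  ·
  (4,6): δ = 36.79°  ✓
  (5,6): δ = 99.61°  ·
antipodal pairs: 9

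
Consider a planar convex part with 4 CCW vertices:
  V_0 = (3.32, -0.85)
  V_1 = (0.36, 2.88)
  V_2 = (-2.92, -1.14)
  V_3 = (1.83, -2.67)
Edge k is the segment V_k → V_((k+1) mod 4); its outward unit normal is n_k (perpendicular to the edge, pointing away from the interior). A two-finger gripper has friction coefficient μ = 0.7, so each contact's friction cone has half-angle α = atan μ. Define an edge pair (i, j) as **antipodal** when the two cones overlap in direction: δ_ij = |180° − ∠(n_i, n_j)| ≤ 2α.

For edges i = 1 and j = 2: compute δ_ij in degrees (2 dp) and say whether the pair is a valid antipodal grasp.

δ = 68.64°, valid

α = atan 0.7 = 34.99°;  2α = 69.98°
edge 1: e_1 = (-3.28, -4.02);  n_1 = (-0.7748, +0.6322)
edge 2: e_2 = (+4.75, -1.53);  n_2 = (-0.3066, -0.9518)
∠(n_1, n_2) = 111.36°
δ = |180° − 111.36°| = 68.64°
68.64° ≤ 2α = 69.98°  →  valid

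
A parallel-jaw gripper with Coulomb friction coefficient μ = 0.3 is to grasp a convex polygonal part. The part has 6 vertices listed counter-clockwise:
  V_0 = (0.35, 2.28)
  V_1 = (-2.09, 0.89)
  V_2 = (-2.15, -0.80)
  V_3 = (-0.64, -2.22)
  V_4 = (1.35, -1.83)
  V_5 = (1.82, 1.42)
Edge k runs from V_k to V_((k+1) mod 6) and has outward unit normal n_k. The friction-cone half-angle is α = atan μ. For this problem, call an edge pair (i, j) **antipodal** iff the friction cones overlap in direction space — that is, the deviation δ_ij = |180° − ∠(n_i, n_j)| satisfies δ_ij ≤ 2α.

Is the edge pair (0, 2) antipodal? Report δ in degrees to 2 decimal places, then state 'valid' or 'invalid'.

α = atan 0.3 = 16.70°;  2α = 33.40°
edge 0: e_0 = (-2.44, -1.39);  n_0 = (-0.4950, +0.8689)
edge 2: e_2 = (+1.51, -1.42);  n_2 = (-0.6851, -0.7285)
∠(n_0, n_2) = 107.09°
δ = |180° − 107.09°| = 72.91°
72.91° > 2α = 33.40°  →  invalid

δ = 72.91°, invalid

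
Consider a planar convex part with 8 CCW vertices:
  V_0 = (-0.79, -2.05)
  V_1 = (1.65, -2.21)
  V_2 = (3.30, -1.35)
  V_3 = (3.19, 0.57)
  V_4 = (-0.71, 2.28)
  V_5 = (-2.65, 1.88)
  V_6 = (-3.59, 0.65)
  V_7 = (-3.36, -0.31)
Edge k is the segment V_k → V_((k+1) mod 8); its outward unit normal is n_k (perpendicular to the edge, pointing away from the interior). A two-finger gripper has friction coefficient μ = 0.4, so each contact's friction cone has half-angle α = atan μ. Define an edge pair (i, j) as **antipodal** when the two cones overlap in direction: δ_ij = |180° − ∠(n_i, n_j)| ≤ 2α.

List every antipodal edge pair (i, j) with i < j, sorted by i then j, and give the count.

count = 7; pairs: (0,3), (0,4), (1,4), (1,5), (2,5), (2,6), (3,7)

α = atan 0.4 = 21.80°;  2α = 43.60°
n_0 = (-0.0654, -0.9979)
n_1 = (+0.4622, -0.8868)
n_2 = (+0.9984, +0.0572)
n_3 = (+0.4016, +0.9158)
n_4 = (-0.2019, +0.9794)
n_5 = (-0.7945, +0.6072)
n_6 = (-0.9725, -0.2330)
n_7 = (-0.5606, -0.8281)
  (0,1): δ = 148.72°  ·
  (0,2): δ = 82.97°  ·
  (0,3): δ = 19.92°  ✓
  (0,4): δ = 15.40°  ✓
  (0,5): δ = 56.36°  ·
  (0,6): δ = 107.22°  ·
  (0,7): δ = 149.65°  ·
  (1,2): δ = 114.25°  ·
  (1,3): δ = 51.20°  ·
  (1,4): δ = 15.88°  ✓
  (1,5): δ = 25.08°  ✓
  (1,6): δ = 75.94°  ·
  (1,7): δ = 118.37°  ·
  (2,3): δ = 116.95°  ·
  (2,4): δ = 81.63°  ·
  (2,5): δ = 40.67°  ✓
  (2,6): δ = 10.19°  ✓
  (2,7): δ = 52.62°  ·
  (3,4): δ = 144.67°  ·
  (3,5): δ = 103.71°  ·
  (3,6): δ = 52.85°  ·
  (3,7): δ = 10.42°  ✓
  (4,5): δ = 139.04°  ·
  (4,6): δ = 88.18°  ·
  (4,7): δ = 45.75°  ·
  (5,6): δ = 129.14°  ·
  (5,7): δ = 86.71°  ·
  (6,7): δ = 137.57°  ·
antipodal pairs: 7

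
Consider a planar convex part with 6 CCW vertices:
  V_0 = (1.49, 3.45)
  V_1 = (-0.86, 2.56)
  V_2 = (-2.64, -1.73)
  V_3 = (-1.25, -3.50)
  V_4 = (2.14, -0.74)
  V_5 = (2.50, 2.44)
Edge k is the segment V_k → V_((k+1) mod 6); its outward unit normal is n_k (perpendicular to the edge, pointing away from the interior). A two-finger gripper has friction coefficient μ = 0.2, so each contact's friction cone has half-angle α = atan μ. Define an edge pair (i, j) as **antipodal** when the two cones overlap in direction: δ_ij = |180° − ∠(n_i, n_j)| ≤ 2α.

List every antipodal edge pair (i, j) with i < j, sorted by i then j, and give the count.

count = 3; pairs: (0,3), (1,4), (2,5)

α = atan 0.2 = 11.31°;  2α = 22.62°
n_0 = (-0.3542, +0.9352)
n_1 = (-0.9236, +0.3832)
n_2 = (-0.7865, -0.6176)
n_3 = (+0.6314, -0.7755)
n_4 = (+0.9937, -0.1125)
n_5 = (+0.7071, +0.7071)
  (0,1): δ = 133.28°  ·
  (0,2): δ = 72.60°  ·
  (0,3): δ = 18.41°  ✓
  (0,4): δ = 62.80°  ·
  (0,5): δ = 114.26°  ·
  (1,2): δ = 119.32°  ·
  (1,3): δ = 28.31°  ·
  (1,4): δ = 16.08°  ✓
  (1,5): δ = 67.53°  ·
  (2,3): δ = 88.99°  ·
  (2,4): δ = 44.60°  ·
  (2,5): δ = 6.86°  ✓
  (3,4): δ = 135.61°  ·
  (3,5): δ = 84.15°  ·
  (4,5): δ = 128.54°  ·
antipodal pairs: 3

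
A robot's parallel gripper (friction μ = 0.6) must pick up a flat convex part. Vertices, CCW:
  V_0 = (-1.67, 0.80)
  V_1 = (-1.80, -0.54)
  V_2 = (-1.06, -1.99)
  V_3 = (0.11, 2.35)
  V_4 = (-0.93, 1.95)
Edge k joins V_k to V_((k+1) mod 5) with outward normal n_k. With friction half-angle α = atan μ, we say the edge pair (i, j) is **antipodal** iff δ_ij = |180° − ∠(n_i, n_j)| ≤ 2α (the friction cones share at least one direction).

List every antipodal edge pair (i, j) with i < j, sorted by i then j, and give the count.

count = 4; pairs: (0,2), (1,2), (2,3), (2,4)

α = atan 0.6 = 30.96°;  2α = 61.93°
n_0 = (-0.9953, +0.0966)
n_1 = (-0.8907, -0.4546)
n_2 = (+0.9655, -0.2603)
n_3 = (-0.3590, +0.9333)
n_4 = (-0.8409, +0.5411)
  (0,1): δ = 147.42°  ·
  (0,2): δ = 9.55°  ✓
  (0,3): δ = 116.58°  ·
  (0,4): δ = 152.78°  ·
  (1,2): δ = 42.12°  ✓
  (1,3): δ = 84.00°  ·
  (1,4): δ = 120.20°  ·
  (2,3): δ = 53.88°  ✓
  (2,4): δ = 17.67°  ✓
  (3,4): δ = 143.80°  ·
antipodal pairs: 4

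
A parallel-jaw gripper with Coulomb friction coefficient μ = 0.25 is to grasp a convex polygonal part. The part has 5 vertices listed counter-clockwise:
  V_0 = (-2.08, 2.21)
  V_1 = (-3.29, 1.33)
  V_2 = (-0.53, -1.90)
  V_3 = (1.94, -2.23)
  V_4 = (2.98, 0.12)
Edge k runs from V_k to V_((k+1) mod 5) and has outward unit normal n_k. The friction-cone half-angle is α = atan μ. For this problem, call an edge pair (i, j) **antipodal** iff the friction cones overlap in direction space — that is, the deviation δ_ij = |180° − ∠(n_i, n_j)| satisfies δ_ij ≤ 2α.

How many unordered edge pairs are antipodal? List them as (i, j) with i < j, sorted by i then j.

α = atan 0.25 = 14.04°;  2α = 28.07°
n_0 = (-0.5882, +0.8087)
n_1 = (-0.7603, -0.6496)
n_2 = (-0.1324, -0.9912)
n_3 = (+0.9145, -0.4047)
n_4 = (+0.3818, +0.9243)
  (0,1): δ = 85.51°  ·
  (0,2): δ = 43.64°  ·
  (0,3): δ = 30.10°  ·
  (0,4): δ = 121.53°  ·
  (1,2): δ = 138.12°  ·
  (1,3): δ = 64.39°  ·
  (1,4): δ = 27.04°  ✓
  (2,3): δ = 106.26°  ·
  (2,4): δ = 14.83°  ✓
  (3,4): δ = 88.57°  ·
antipodal pairs: 2

count = 2; pairs: (1,4), (2,4)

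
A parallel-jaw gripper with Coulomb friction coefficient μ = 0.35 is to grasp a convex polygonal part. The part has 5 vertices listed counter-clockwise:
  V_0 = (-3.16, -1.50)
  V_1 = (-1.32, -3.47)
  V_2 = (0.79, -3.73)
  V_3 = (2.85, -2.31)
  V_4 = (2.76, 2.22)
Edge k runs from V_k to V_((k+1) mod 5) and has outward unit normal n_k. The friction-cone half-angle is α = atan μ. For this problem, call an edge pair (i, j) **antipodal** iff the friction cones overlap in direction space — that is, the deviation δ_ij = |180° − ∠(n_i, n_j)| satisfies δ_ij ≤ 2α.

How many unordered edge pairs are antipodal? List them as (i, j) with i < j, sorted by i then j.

count = 1; pairs: (2,4)

α = atan 0.35 = 19.29°;  2α = 38.58°
n_0 = (-0.7308, -0.6826)
n_1 = (-0.1223, -0.9925)
n_2 = (+0.5675, -0.8233)
n_3 = (+0.9998, +0.0199)
n_4 = (-0.5321, +0.8467)
  (0,1): δ = 140.07°  ·
  (0,2): δ = 98.47°  ·
  (0,3): δ = 41.91°  ·
  (0,4): δ = 79.10°  ·
  (1,2): δ = 138.40°  ·
  (1,3): δ = 81.84°  ·
  (1,4): δ = 39.17°  ·
  (2,3): δ = 123.44°  ·
  (2,4): δ = 2.43°  ✓
  (3,4): δ = 58.99°  ·
antipodal pairs: 1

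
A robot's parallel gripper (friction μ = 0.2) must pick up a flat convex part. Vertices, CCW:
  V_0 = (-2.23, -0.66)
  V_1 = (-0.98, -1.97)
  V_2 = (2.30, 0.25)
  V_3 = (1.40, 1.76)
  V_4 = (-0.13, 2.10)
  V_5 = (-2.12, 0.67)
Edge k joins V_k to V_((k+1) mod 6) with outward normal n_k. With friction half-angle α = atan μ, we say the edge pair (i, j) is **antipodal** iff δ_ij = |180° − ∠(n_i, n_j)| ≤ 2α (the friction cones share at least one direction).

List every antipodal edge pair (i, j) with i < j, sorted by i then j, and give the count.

count = 2; pairs: (0,2), (1,4)

α = atan 0.2 = 11.31°;  2α = 22.62°
n_0 = (-0.7235, -0.6903)
n_1 = (+0.5605, -0.8281)
n_2 = (+0.8590, +0.5120)
n_3 = (+0.2169, +0.9762)
n_4 = (-0.5836, +0.8121)
n_5 = (-0.9966, +0.0824)
  (0,1): δ = 99.57°  ·
  (0,2): δ = 12.86°  ✓
  (0,3): δ = 33.81°  ·
  (0,4): δ = 82.04°  ·
  (0,5): δ = 131.61°  ·
  (1,2): δ = 93.30°  ·
  (1,3): δ = 46.62°  ·
  (1,4): δ = 1.61°  ✓
  (1,5): δ = 51.18°  ·
  (2,3): δ = 133.32°  ·
  (2,4): δ = 85.10°  ·
  (2,5): δ = 35.52°  ·
  (3,4): δ = 131.77°  ·
  (3,5): δ = 82.20°  ·
  (4,5): δ = 130.43°  ·
antipodal pairs: 2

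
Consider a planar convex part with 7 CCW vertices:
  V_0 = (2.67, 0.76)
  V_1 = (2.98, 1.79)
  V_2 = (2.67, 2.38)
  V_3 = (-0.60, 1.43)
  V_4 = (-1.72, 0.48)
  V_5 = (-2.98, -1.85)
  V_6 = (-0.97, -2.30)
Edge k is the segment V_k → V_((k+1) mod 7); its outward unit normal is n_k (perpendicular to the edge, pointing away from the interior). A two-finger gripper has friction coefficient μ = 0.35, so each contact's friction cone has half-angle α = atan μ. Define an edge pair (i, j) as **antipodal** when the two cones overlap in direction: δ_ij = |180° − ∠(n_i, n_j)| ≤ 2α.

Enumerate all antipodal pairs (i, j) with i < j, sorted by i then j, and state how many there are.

count = 6; pairs: (0,3), (0,4), (2,5), (2,6), (3,6), (4,6)

α = atan 0.35 = 19.29°;  2α = 38.58°
n_0 = (+0.9576, -0.2882)
n_1 = (+0.8852, +0.4651)
n_2 = (-0.2790, +0.9603)
n_3 = (-0.6469, +0.7626)
n_4 = (-0.8796, +0.4757)
n_5 = (-0.2185, -0.9758)
n_6 = (+0.6435, -0.7655)
  (0,1): δ = 135.53°  ·
  (0,2): δ = 57.05°  ·
  (0,3): δ = 32.94°  ✓
  (0,4): δ = 11.65°  ✓
  (0,5): δ = 94.13°  ·
  (0,6): δ = 146.80°  ·
  (1,2): δ = 101.52°  ·
  (1,3): δ = 77.41°  ·
  (1,4): δ = 56.12°  ·
  (1,5): δ = 49.66°  ·
  (1,6): δ = 102.33°  ·
  (2,3): δ = 155.89°  ·
  (2,4): δ = 134.60°  ·
  (2,5): δ = 28.82°  ✓
  (2,6): δ = 23.85°  ✓
  (3,4): δ = 158.71°  ·
  (3,5): δ = 52.92°  ·
  (3,6): δ = 0.25°  ✓
  (4,5): δ = 74.22°  ·
  (4,6): δ = 21.54°  ✓
  (5,6): δ = 127.33°  ·
antipodal pairs: 6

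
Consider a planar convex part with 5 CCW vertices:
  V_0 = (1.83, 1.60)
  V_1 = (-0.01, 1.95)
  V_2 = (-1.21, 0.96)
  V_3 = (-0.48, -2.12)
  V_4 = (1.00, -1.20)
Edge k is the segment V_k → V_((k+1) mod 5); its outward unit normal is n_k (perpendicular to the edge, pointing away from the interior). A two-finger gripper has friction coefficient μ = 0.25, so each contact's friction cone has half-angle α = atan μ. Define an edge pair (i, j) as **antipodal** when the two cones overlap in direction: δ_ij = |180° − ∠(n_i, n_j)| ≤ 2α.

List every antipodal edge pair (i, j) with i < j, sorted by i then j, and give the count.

count = 1; pairs: (1,3)

α = atan 0.25 = 14.04°;  2α = 28.07°
n_0 = (+0.1869, +0.9824)
n_1 = (-0.6364, +0.7714)
n_2 = (-0.9730, -0.2306)
n_3 = (+0.5279, -0.8493)
n_4 = (+0.9588, -0.2842)
  (0,1): δ = 129.71°  ·
  (0,2): δ = 65.90°  ·
  (0,3): δ = 42.64°  ·
  (0,4): δ = 84.26°  ·
  (1,2): δ = 116.19°  ·
  (1,3): δ = 7.66°  ✓
  (1,4): δ = 33.97°  ·
  (2,3): δ = 71.47°  ·
  (2,4): δ = 29.85°  ·
  (3,4): δ = 138.38°  ·
antipodal pairs: 1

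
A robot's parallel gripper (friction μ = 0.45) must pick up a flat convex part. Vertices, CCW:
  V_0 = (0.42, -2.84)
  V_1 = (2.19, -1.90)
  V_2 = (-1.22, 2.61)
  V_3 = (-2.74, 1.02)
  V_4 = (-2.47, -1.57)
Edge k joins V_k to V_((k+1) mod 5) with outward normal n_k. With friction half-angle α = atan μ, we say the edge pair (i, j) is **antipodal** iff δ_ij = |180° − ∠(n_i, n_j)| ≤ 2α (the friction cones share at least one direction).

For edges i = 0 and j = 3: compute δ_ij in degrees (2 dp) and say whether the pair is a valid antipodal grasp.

δ = 67.98°, invalid

α = atan 0.45 = 24.23°;  2α = 48.46°
edge 0: e_0 = (+1.77, +0.94);  n_0 = (+0.4690, -0.8832)
edge 3: e_3 = (+0.27, -2.59);  n_3 = (-0.9946, -0.1037)
∠(n_0, n_3) = 112.02°
δ = |180° − 112.02°| = 67.98°
67.98° > 2α = 48.46°  →  invalid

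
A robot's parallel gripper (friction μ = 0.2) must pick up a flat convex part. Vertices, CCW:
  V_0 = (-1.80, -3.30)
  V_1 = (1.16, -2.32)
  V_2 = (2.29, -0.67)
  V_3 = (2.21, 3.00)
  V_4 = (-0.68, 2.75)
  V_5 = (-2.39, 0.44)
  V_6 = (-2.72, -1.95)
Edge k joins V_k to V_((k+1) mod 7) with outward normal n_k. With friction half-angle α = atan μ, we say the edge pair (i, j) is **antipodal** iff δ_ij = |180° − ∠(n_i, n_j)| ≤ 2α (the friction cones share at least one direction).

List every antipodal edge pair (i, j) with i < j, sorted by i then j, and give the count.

count = 3; pairs: (0,3), (1,4), (2,5)

α = atan 0.2 = 11.31°;  2α = 22.62°
n_0 = (+0.3143, -0.9493)
n_1 = (+0.8251, -0.5650)
n_2 = (+0.9998, +0.0218)
n_3 = (-0.0862, +0.9963)
n_4 = (-0.8037, +0.5950)
n_5 = (-0.9906, +0.1368)
n_6 = (-0.8264, -0.5631)
  (0,1): δ = 142.72°  ·
  (0,2): δ = 107.07°  ·
  (0,3): δ = 13.37°  ✓
  (0,4): δ = 35.17°  ·
  (0,5): δ = 63.82°  ·
  (0,6): δ = 105.95°  ·
  (1,2): δ = 144.35°  ·
  (1,3): δ = 50.65°  ·
  (1,4): δ = 2.11°  ✓
  (1,5): δ = 26.54°  ·
  (1,6): δ = 68.68°  ·
  (2,3): δ = 86.30°  ·
  (2,4): δ = 37.76°  ·
  (2,5): δ = 9.11°  ✓
  (2,6): δ = 33.02°  ·
  (3,4): δ = 131.46°  ·
  (3,5): δ = 102.81°  ·
  (3,6): δ = 60.67°  ·
  (4,5): δ = 151.35°  ·
  (4,6): δ = 109.22°  ·
  (5,6): δ = 137.86°  ·
antipodal pairs: 3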